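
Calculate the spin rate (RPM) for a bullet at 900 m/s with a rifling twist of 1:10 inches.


twist_m = 10*0.0254 = 0.254 m
spin = v/twist = 900/0.254 = 3543.307 rev/s
RPM = spin*60 = 3543.307*60 ≈ 212598 RPM

212598 RPM


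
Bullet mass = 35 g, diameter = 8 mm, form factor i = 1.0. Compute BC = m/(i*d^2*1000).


BC = m/(i*d^2*1000) = 35/(1.0 * 8^2 * 1000) = 0.0005469

0.0005469


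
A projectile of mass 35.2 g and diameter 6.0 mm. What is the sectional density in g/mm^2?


SD = m/d^2 = 35.2/6.0^2 = 0.9778 g/mm^2

0.9778 g/mm^2


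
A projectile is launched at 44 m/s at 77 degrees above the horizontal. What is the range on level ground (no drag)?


R = v0^2 * sin(2*theta) / g = 44^2 * sin(2*77°) / 9.81 = 86.51 m

86.51 m


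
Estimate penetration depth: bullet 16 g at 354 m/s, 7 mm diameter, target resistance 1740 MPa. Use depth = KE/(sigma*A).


A = pi*(d/2)^2 = pi*(7/2)^2 = 38.4845 mm^2
E = 0.5*m*v^2 = 0.5*0.016*354^2 = 1002.53 J
depth = E/(sigma*A) = 1002.53 J / (1740 MPa * 38.4845 mm^2) = 1002.53/(1740 * 38.4845) m = 0.0149714 m ≈ 14.97 mm

14.97 mm


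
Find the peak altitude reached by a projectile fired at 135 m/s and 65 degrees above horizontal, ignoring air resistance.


H = (v0*sin(theta))^2 / (2g) = (135*sin(65°))^2 / (2*9.81) = 763 m

763 m


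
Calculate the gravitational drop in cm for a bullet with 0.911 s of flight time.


drop = 0.5*g*t^2 = 0.5*9.81*0.911^2 = 4.07076 m ≈ 407.1 cm

407.1 cm


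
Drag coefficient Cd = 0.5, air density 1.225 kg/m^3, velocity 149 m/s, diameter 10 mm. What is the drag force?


A = pi*(d/2)^2 = pi*(10/2000)^2 = 7.85398e-05 m^2
Fd = 0.5*Cd*rho*A*v^2 = 0.5*0.5*1.225*7.85398e-05*149^2 = 0.534 N

0.534 N


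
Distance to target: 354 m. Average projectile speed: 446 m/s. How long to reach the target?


t = d/v = 354/446 = 0.7937 s

0.7937 s


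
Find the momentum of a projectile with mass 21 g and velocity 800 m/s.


p = m*v = 0.021*800 = 16.8 kg·m/s

16.8 kg·m/s


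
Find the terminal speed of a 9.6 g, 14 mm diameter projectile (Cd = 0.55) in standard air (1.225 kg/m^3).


A = pi*(d/2)^2 = pi*(14/2000)^2 = 1.53938e-04 m^2
vt = sqrt(2mg/(Cd*rho*A)) = sqrt(2*0.0096*9.81/(0.55 * 1.225 * 1.53938e-04)) = 42.62 m/s

42.62 m/s


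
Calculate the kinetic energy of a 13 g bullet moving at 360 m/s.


E = 0.5*m*v^2 = 0.5*0.013*360^2 = 842.4 J

842.4 J


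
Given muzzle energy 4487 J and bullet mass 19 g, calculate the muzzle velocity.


v = sqrt(2*E/m) = sqrt(2*4487/0.019) = 687.3 m/s

687.3 m/s


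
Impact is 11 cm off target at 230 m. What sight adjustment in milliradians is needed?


1 mrad subtends 1 cm per 10 m of range, so adj = error_cm / (dist_m / 10) = 11 / (230/10) = 0.4783 mrad

0.4783 mrad


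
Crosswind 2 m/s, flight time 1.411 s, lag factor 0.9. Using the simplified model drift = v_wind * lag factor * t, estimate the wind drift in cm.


drift = v_wind * lag * t = 2 * 0.9 * 1.411 = 2.5398 m ≈ 254 cm

254 cm


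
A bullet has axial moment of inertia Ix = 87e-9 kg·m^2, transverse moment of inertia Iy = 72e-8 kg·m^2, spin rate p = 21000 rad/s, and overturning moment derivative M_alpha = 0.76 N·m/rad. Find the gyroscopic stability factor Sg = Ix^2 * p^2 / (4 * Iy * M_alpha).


Sg = Ix^2 * p^2 / (4 * Iy * M_alpha) = (87e-9)^2 * 21000^2 / (4 * 72e-8 * 0.76) = 1.525

1.525


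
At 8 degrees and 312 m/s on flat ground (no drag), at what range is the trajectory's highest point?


R = v0^2*sin(2*theta)/g = 312^2*sin(2*8°)/9.81 = 2735.13 m
apex_dist = R/2 = 2735.13/2 = 1368 m

1368 m


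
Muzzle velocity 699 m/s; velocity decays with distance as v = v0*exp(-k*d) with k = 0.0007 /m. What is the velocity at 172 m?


v = v0*exp(-k*d) = 699*exp(-0.0007*172) = 619.7 m/s

619.7 m/s


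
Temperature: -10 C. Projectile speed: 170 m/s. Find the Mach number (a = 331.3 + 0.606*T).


a = 331.3 + 0.606*(-10) = 325.24 m/s
M = v/a = 170/325.24 = 0.5227

0.5227


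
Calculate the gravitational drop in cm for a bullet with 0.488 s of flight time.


drop = 0.5*g*t^2 = 0.5*9.81*0.488^2 = 1.1681 m ≈ 116.8 cm

116.8 cm


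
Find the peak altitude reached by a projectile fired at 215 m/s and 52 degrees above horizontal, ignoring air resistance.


H = (v0*sin(theta))^2 / (2g) = (215*sin(52°))^2 / (2*9.81) = 1463 m

1463 m


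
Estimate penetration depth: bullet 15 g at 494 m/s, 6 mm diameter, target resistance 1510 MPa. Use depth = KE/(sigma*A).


A = pi*(d/2)^2 = pi*(6/2)^2 = 28.2743 mm^2
E = 0.5*m*v^2 = 0.5*0.015*494^2 = 1830.27 J
depth = E/(sigma*A) = 1830.27 J / (1510 MPa * 28.2743 mm^2) = 1830.27/(1510 * 28.2743) m = 0.0428692 m ≈ 42.87 mm

42.87 mm


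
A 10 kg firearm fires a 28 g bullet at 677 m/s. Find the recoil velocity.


v_recoil = m_p * v_p / m_gun = 0.028 * 677 / 10 = 1.896 m/s

1.896 m/s


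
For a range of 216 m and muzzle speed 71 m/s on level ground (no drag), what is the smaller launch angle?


sin(2*theta) = R*g/v0^2 = 216*9.81/71^2 = 0.420345, theta = arcsin(0.420345)/2 = 12.43°

12.43 degrees


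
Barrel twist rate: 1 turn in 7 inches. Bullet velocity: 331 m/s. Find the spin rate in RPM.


twist_m = 7*0.0254 = 0.1778 m
spin = v/twist = 331/0.1778 = 1861.642 rev/s
RPM = spin*60 = 1861.642*60 ≈ 111699 RPM

111699 RPM


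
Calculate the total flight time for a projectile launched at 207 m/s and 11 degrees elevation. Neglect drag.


T = 2*v0*sin(theta)/g = 2*207*sin(11°)/9.81 = 8.052 s

8.052 s


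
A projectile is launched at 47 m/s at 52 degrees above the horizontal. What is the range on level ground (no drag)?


R = v0^2 * sin(2*theta) / g = 47^2 * sin(2*52°) / 9.81 = 218.5 m

218.5 m


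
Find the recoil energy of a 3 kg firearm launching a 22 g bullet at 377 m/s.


v_r = m_p*v_p/m_gun = 0.022*377/3 = 2.76467 m/s, E_r = 0.5*m_gun*v_r^2 = 0.5*3*2.76467^2 = 11.47 J

11.47 J


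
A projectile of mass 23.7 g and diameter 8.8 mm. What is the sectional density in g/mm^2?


SD = m/d^2 = 23.7/8.8^2 = 0.306 g/mm^2

0.306 g/mm^2


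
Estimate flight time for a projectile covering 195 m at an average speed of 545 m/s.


t = d/v = 195/545 = 0.3578 s

0.3578 s


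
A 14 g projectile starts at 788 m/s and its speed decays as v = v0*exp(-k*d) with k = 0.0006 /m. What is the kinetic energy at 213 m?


v = v0*exp(-k*d) = 788*exp(-0.0006*213) = 693.463 m/s
E = 0.5*m*v^2 = 0.5*0.014*693.463^2 = 3366 J

3366 J


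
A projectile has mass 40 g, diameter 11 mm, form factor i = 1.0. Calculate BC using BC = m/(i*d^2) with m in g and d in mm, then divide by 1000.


BC = m/(i*d^2*1000) = 40/(1.0 * 11^2 * 1000) = 0.0003306

0.0003306


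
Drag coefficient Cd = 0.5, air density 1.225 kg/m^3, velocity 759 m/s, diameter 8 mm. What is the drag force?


A = pi*(d/2)^2 = pi*(8/2000)^2 = 5.02655e-05 m^2
Fd = 0.5*Cd*rho*A*v^2 = 0.5*0.5*1.225*5.02655e-05*759^2 = 8.868 N

8.868 N


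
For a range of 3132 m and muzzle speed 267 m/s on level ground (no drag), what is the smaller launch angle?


sin(2*theta) = R*g/v0^2 = 3132*9.81/267^2 = 0.430991, theta = arcsin(0.430991)/2 = 12.77°

12.77 degrees


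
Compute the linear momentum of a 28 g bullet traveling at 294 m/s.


p = m*v = 0.028*294 = 8.232 kg·m/s

8.232 kg·m/s


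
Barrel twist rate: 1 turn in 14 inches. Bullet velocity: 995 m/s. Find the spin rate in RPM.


twist_m = 14*0.0254 = 0.3556 m
spin = v/twist = 995/0.3556 = 2798.088 rev/s
RPM = spin*60 = 2798.088*60 ≈ 167885 RPM

167885 RPM


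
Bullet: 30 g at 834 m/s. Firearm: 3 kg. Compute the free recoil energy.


v_r = m_p*v_p/m_gun = 0.03*834/3 = 8.34 m/s, E_r = 0.5*m_gun*v_r^2 = 0.5*3*8.34^2 = 104.3 J

104.3 J


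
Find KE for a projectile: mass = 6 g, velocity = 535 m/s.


E = 0.5*m*v^2 = 0.5*0.006*535^2 = 858.7 J

858.7 J


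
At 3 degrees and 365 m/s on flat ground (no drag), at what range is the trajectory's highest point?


R = v0^2*sin(2*theta)/g = 365^2*sin(2*3°)/9.81 = 1419.55 m
apex_dist = R/2 = 1419.55/2 = 709.8 m

709.8 m


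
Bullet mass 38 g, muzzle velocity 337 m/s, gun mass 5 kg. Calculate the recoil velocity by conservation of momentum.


v_recoil = m_p * v_p / m_gun = 0.038 * 337 / 5 = 2.561 m/s

2.561 m/s


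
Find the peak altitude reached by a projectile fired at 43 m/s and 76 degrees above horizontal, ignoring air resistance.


H = (v0*sin(theta))^2 / (2g) = (43*sin(76°))^2 / (2*9.81) = 88.73 m

88.73 m


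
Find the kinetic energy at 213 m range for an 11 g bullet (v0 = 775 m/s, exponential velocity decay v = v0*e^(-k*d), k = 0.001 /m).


v = v0*exp(-k*d) = 775*exp(-0.001*213) = 626.321 m/s
E = 0.5*m*v^2 = 0.5*0.011*626.321^2 = 2158 J

2158 J


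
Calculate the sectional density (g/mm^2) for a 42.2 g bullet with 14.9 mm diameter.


SD = m/d^2 = 42.2/14.9^2 = 0.1901 g/mm^2

0.1901 g/mm^2


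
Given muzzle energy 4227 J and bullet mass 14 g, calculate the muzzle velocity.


v = sqrt(2*E/m) = sqrt(2*4227/0.014) = 777.1 m/s

777.1 m/s


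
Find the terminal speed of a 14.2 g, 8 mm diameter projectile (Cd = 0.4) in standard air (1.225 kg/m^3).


A = pi*(d/2)^2 = pi*(8/2000)^2 = 5.02655e-05 m^2
vt = sqrt(2mg/(Cd*rho*A)) = sqrt(2*0.0142*9.81/(0.4 * 1.225 * 5.02655e-05)) = 106.4 m/s

106.4 m/s


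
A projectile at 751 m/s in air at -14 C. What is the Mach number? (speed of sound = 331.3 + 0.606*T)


a = 331.3 + 0.606*(-14) = 322.816 m/s
M = v/a = 751/322.816 = 2.326

2.326


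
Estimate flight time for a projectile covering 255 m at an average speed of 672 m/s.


t = d/v = 255/672 = 0.3795 s

0.3795 s


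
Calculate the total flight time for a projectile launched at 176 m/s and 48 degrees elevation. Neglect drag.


T = 2*v0*sin(theta)/g = 2*176*sin(48°)/9.81 = 26.67 s

26.67 s


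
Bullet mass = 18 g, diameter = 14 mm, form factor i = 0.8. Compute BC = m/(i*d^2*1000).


BC = m/(i*d^2*1000) = 18/(0.8 * 14^2 * 1000) = 0.0001148

0.0001148


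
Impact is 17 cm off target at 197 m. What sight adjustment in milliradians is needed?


1 mrad subtends 1 cm per 10 m of range, so adj = error_cm / (dist_m / 10) = 17 / (197/10) = 0.8629 mrad

0.8629 mrad


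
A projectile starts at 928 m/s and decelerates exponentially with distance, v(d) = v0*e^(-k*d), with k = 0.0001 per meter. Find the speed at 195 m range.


v = v0*exp(-k*d) = 928*exp(-0.0001*195) = 910.1 m/s

910.1 m/s


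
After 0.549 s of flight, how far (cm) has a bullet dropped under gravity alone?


drop = 0.5*g*t^2 = 0.5*9.81*0.549^2 = 1.47837 m ≈ 147.8 cm

147.8 cm


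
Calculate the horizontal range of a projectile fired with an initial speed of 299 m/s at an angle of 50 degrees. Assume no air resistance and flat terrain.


R = v0^2 * sin(2*theta) / g = 299^2 * sin(2*50°) / 9.81 = 8975 m

8975 m


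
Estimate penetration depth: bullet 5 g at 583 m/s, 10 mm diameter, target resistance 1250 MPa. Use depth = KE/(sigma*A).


A = pi*(d/2)^2 = pi*(10/2)^2 = 78.5398 mm^2
E = 0.5*m*v^2 = 0.5*0.005*583^2 = 849.722 J
depth = E/(sigma*A) = 849.722 J / (1250 MPa * 78.5398 mm^2) = 849.722/(1250 * 78.5398) m = 0.0086552 m ≈ 8.655 mm

8.655 mm


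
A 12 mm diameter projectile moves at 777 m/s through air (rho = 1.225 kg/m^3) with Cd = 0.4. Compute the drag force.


A = pi*(d/2)^2 = pi*(12/2000)^2 = 1.13097e-04 m^2
Fd = 0.5*Cd*rho*A*v^2 = 0.5*0.4*1.225*1.13097e-04*777^2 = 16.73 N

16.73 N


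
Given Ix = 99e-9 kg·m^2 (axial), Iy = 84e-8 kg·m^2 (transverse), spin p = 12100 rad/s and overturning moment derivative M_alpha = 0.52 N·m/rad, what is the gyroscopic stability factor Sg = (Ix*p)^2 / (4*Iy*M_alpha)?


Sg = Ix^2 * p^2 / (4 * Iy * M_alpha) = (99e-9)^2 * 12100^2 / (4 * 84e-8 * 0.52) = 0.8213

0.8213


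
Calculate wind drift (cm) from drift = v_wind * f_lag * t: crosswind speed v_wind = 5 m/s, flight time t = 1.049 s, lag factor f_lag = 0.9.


drift = v_wind * lag * t = 5 * 0.9 * 1.049 = 4.7205 m ≈ 472 cm

472 cm


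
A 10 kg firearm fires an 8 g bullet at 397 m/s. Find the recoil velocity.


v_recoil = m_p * v_p / m_gun = 0.008 * 397 / 10 = 0.3176 m/s

0.3176 m/s


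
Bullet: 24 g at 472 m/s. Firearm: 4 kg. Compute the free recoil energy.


v_r = m_p*v_p/m_gun = 0.024*472/4 = 2.832 m/s, E_r = 0.5*m_gun*v_r^2 = 0.5*4*2.832^2 = 16.04 J

16.04 J


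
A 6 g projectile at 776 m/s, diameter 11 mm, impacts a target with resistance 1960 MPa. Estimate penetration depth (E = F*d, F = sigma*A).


A = pi*(d/2)^2 = pi*(11/2)^2 = 95.0332 mm^2
E = 0.5*m*v^2 = 0.5*0.006*776^2 = 1806.53 J
depth = E/(sigma*A) = 1806.53 J / (1960 MPa * 95.0332 mm^2) = 1806.53/(1960 * 95.0332) m = 0.0096987 m ≈ 9.699 mm

9.699 mm


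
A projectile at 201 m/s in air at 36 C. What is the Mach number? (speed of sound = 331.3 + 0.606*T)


a = 331.3 + 0.606*(36) = 353.116 m/s
M = v/a = 201/353.116 = 0.5692

0.5692


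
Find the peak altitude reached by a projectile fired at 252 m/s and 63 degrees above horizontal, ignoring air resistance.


H = (v0*sin(theta))^2 / (2g) = (252*sin(63°))^2 / (2*9.81) = 2570 m

2570 m


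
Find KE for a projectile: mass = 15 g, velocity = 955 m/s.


E = 0.5*m*v^2 = 0.5*0.015*955^2 = 6840 J

6840 J


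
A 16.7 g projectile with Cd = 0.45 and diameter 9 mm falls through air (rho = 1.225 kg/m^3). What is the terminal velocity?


A = pi*(d/2)^2 = pi*(9/2000)^2 = 6.36173e-05 m^2
vt = sqrt(2mg/(Cd*rho*A)) = sqrt(2*0.0167*9.81/(0.45 * 1.225 * 6.36173e-05)) = 96.66 m/s

96.66 m/s


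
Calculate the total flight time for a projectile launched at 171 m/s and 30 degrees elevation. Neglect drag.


T = 2*v0*sin(theta)/g = 2*171*sin(30°)/9.81 = 17.43 s

17.43 s


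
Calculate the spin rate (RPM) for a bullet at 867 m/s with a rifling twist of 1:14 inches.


twist_m = 14*0.0254 = 0.3556 m
spin = v/twist = 867/0.3556 = 2438.133 rev/s
RPM = spin*60 = 2438.133*60 ≈ 146288 RPM

146288 RPM


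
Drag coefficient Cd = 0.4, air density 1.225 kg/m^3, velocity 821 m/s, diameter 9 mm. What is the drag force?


A = pi*(d/2)^2 = pi*(9/2000)^2 = 6.36173e-05 m^2
Fd = 0.5*Cd*rho*A*v^2 = 0.5*0.4*1.225*6.36173e-05*821^2 = 10.51 N

10.51 N


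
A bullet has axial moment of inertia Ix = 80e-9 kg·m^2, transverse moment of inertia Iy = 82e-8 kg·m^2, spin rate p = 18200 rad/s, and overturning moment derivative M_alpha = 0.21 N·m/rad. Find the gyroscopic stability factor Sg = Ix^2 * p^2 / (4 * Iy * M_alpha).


Sg = Ix^2 * p^2 / (4 * Iy * M_alpha) = (80e-9)^2 * 18200^2 / (4 * 82e-8 * 0.21) = 3.078

3.078


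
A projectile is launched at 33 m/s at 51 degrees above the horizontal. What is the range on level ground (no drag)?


R = v0^2 * sin(2*theta) / g = 33^2 * sin(2*51°) / 9.81 = 108.6 m

108.6 m


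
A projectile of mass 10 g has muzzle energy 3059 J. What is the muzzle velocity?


v = sqrt(2*E/m) = sqrt(2*3059/0.01) = 782.2 m/s

782.2 m/s


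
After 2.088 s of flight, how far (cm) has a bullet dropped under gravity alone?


drop = 0.5*g*t^2 = 0.5*9.81*2.088^2 = 21.3845 m ≈ 2138 cm

2138 cm


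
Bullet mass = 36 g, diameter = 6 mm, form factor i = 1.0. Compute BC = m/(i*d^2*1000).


BC = m/(i*d^2*1000) = 36/(1.0 * 6^2 * 1000) = 0.001

0.001


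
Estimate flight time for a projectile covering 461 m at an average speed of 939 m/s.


t = d/v = 461/939 = 0.4909 s

0.4909 s


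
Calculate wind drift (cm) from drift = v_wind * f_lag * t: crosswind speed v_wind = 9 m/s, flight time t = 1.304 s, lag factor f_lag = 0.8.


drift = v_wind * lag * t = 9 * 0.8 * 1.304 = 9.3888 m ≈ 938.9 cm

938.9 cm


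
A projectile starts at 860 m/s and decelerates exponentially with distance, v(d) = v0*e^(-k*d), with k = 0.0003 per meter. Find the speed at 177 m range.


v = v0*exp(-k*d) = 860*exp(-0.0003*177) = 815.5 m/s

815.5 m/s


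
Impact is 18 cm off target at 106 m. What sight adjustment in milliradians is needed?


1 mrad subtends 1 cm per 10 m of range, so adj = error_cm / (dist_m / 10) = 18 / (106/10) = 1.698 mrad

1.698 mrad


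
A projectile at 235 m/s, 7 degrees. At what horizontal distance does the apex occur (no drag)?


R = v0^2*sin(2*theta)/g = 235^2*sin(2*7°)/9.81 = 1361.89 m
apex_dist = R/2 = 1361.89/2 = 680.9 m

680.9 m


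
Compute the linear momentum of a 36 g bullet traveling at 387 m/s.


p = m*v = 0.036*387 = 13.93 kg·m/s

13.93 kg·m/s


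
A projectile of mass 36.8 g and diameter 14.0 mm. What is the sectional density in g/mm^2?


SD = m/d^2 = 36.8/14.0^2 = 0.1878 g/mm^2

0.1878 g/mm^2


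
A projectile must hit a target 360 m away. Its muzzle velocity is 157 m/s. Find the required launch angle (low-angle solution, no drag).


sin(2*theta) = R*g/v0^2 = 360*9.81/157^2 = 0.143276, theta = arcsin(0.143276)/2 = 4.119°

4.119 degrees


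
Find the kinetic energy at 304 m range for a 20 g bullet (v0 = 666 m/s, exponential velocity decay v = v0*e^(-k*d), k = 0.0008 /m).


v = v0*exp(-k*d) = 666*exp(-0.0008*304) = 522.22 m/s
E = 0.5*m*v^2 = 0.5*0.02*522.22^2 = 2727 J

2727 J


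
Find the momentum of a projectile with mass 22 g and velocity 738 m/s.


p = m*v = 0.022*738 = 16.24 kg·m/s

16.24 kg·m/s


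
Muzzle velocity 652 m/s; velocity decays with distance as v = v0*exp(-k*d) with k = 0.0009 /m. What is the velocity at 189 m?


v = v0*exp(-k*d) = 652*exp(-0.0009*189) = 550 m/s

550 m/s


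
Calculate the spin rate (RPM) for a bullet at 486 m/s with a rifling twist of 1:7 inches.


twist_m = 7*0.0254 = 0.1778 m
spin = v/twist = 486/0.1778 = 2733.408 rev/s
RPM = spin*60 = 2733.408*60 ≈ 164004 RPM

164004 RPM


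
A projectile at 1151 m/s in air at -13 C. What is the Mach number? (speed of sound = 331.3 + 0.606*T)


a = 331.3 + 0.606*(-13) = 323.422 m/s
M = v/a = 1151/323.422 = 3.559

3.559


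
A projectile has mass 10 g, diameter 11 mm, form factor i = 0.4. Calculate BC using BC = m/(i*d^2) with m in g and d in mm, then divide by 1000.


BC = m/(i*d^2*1000) = 10/(0.4 * 11^2 * 1000) = 0.0002066

0.0002066


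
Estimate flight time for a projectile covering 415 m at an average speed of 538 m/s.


t = d/v = 415/538 = 0.7714 s

0.7714 s


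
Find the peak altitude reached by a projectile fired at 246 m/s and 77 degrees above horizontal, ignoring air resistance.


H = (v0*sin(theta))^2 / (2g) = (246*sin(77°))^2 / (2*9.81) = 2928 m

2928 m


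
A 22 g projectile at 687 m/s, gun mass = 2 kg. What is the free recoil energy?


v_r = m_p*v_p/m_gun = 0.022*687/2 = 7.557 m/s, E_r = 0.5*m_gun*v_r^2 = 0.5*2*7.557^2 = 57.11 J

57.11 J


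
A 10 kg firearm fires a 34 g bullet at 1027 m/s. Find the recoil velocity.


v_recoil = m_p * v_p / m_gun = 0.034 * 1027 / 10 = 3.492 m/s

3.492 m/s


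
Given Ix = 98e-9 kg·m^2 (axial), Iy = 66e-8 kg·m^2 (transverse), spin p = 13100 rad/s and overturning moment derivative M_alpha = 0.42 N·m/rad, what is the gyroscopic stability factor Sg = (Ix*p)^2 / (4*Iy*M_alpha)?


Sg = Ix^2 * p^2 / (4 * Iy * M_alpha) = (98e-9)^2 * 13100^2 / (4 * 66e-8 * 0.42) = 1.486

1.486


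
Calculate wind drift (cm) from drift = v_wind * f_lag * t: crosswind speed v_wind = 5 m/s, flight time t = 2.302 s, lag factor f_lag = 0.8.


drift = v_wind * lag * t = 5 * 0.8 * 2.302 = 9.208 m ≈ 920.8 cm

920.8 cm


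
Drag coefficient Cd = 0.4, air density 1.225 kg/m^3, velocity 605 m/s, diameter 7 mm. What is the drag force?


A = pi*(d/2)^2 = pi*(7/2000)^2 = 3.84845e-05 m^2
Fd = 0.5*Cd*rho*A*v^2 = 0.5*0.4*1.225*3.84845e-05*605^2 = 3.451 N

3.451 N


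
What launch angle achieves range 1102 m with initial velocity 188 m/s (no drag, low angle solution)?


sin(2*theta) = R*g/v0^2 = 1102*9.81/188^2 = 0.305869, theta = arcsin(0.305869)/2 = 8.905°

8.905 degrees


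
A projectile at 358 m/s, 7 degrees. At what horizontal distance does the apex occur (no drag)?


R = v0^2*sin(2*theta)/g = 358^2*sin(2*7°)/9.81 = 3160.62 m
apex_dist = R/2 = 3160.62/2 = 1580 m

1580 m


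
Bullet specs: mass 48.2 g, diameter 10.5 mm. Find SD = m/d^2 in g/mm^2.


SD = m/d^2 = 48.2/10.5^2 = 0.4372 g/mm^2

0.4372 g/mm^2


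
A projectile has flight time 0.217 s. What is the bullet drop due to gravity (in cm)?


drop = 0.5*g*t^2 = 0.5*9.81*0.217^2 = 0.230972 m ≈ 23.1 cm

23.1 cm


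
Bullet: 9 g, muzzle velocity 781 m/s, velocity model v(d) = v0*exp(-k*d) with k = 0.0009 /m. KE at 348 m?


v = v0*exp(-k*d) = 781*exp(-0.0009*348) = 570.992 m/s
E = 0.5*m*v^2 = 0.5*0.009*570.992^2 = 1467 J

1467 J


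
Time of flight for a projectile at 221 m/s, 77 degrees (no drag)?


T = 2*v0*sin(theta)/g = 2*221*sin(77°)/9.81 = 43.9 s

43.9 s


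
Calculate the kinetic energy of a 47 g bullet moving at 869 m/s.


E = 0.5*m*v^2 = 0.5*0.047*869^2 = 17746 J

17746 J


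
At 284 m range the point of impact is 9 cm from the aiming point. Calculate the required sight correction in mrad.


1 mrad subtends 1 cm per 10 m of range, so adj = error_cm / (dist_m / 10) = 9 / (284/10) = 0.3169 mrad

0.3169 mrad


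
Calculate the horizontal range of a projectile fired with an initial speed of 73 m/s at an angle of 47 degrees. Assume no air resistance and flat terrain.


R = v0^2 * sin(2*theta) / g = 73^2 * sin(2*47°) / 9.81 = 541.9 m

541.9 m


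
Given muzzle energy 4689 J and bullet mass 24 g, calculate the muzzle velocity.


v = sqrt(2*E/m) = sqrt(2*4689/0.024) = 625.1 m/s

625.1 m/s


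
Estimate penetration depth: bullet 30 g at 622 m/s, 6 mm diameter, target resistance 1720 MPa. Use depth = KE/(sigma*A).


A = pi*(d/2)^2 = pi*(6/2)^2 = 28.2743 mm^2
E = 0.5*m*v^2 = 0.5*0.03*622^2 = 5803.26 J
depth = E/(sigma*A) = 5803.26 J / (1720 MPa * 28.2743 mm^2) = 5803.26/(1720 * 28.2743) m = 0.11933 m ≈ 119.3 mm

119.3 mm


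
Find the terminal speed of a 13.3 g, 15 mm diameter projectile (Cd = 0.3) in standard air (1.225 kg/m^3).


A = pi*(d/2)^2 = pi*(15/2000)^2 = 1.76715e-04 m^2
vt = sqrt(2mg/(Cd*rho*A)) = sqrt(2*0.0133*9.81/(0.3 * 1.225 * 1.76715e-04)) = 63.39 m/s

63.39 m/s


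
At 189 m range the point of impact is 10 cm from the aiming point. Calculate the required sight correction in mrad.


1 mrad subtends 1 cm per 10 m of range, so adj = error_cm / (dist_m / 10) = 10 / (189/10) = 0.5291 mrad

0.5291 mrad


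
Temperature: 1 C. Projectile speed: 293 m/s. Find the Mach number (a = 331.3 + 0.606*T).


a = 331.3 + 0.606*(1) = 331.906 m/s
M = v/a = 293/331.906 = 0.8828

0.8828


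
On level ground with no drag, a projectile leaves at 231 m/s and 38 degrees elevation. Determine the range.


R = v0^2 * sin(2*theta) / g = 231^2 * sin(2*38°) / 9.81 = 5278 m

5278 m


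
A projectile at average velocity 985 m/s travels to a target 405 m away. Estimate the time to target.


t = d/v = 405/985 = 0.4112 s

0.4112 s


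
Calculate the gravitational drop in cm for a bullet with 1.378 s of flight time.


drop = 0.5*g*t^2 = 0.5*9.81*1.378^2 = 9.31403 m ≈ 931.4 cm

931.4 cm


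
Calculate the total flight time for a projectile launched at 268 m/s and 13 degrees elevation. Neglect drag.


T = 2*v0*sin(theta)/g = 2*268*sin(13°)/9.81 = 12.29 s

12.29 s


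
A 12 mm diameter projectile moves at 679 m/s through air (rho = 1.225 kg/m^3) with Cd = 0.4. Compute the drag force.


A = pi*(d/2)^2 = pi*(12/2000)^2 = 1.13097e-04 m^2
Fd = 0.5*Cd*rho*A*v^2 = 0.5*0.4*1.225*1.13097e-04*679^2 = 12.77 N

12.77 N


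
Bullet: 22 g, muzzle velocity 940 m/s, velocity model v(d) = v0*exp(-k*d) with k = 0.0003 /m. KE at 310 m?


v = v0*exp(-k*d) = 940*exp(-0.0003*310) = 856.522 m/s
E = 0.5*m*v^2 = 0.5*0.022*856.522^2 = 8070 J

8070 J


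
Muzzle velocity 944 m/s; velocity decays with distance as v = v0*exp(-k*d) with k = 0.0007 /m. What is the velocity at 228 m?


v = v0*exp(-k*d) = 944*exp(-0.0007*228) = 804.7 m/s

804.7 m/s


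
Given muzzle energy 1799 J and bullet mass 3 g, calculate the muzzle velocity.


v = sqrt(2*E/m) = sqrt(2*1799/0.003) = 1095 m/s

1095 m/s


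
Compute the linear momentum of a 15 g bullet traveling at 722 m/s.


p = m*v = 0.015*722 = 10.83 kg·m/s

10.83 kg·m/s


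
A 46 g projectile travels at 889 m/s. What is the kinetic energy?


E = 0.5*m*v^2 = 0.5*0.046*889^2 = 18177 J

18177 J


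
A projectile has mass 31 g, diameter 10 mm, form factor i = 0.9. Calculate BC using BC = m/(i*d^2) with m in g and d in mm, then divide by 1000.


BC = m/(i*d^2*1000) = 31/(0.9 * 10^2 * 1000) = 0.0003444

0.0003444


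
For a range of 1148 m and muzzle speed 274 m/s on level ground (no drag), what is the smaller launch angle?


sin(2*theta) = R*g/v0^2 = 1148*9.81/274^2 = 0.150006, theta = arcsin(0.150006)/2 = 4.314°

4.314 degrees


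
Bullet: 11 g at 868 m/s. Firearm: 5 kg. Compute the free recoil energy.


v_r = m_p*v_p/m_gun = 0.011*868/5 = 1.9096 m/s, E_r = 0.5*m_gun*v_r^2 = 0.5*5*1.9096^2 = 9.116 J

9.116 J


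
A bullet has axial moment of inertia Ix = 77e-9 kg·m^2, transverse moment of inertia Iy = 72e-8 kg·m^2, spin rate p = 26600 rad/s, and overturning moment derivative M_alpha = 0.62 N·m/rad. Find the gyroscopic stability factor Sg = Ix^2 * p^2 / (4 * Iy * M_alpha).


Sg = Ix^2 * p^2 / (4 * Iy * M_alpha) = (77e-9)^2 * 26600^2 / (4 * 72e-8 * 0.62) = 2.349

2.349


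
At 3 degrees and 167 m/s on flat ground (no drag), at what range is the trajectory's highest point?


R = v0^2*sin(2*theta)/g = 167^2*sin(2*3°)/9.81 = 297.166 m
apex_dist = R/2 = 297.166/2 = 148.6 m

148.6 m


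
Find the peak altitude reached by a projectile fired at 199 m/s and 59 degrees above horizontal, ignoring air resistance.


H = (v0*sin(theta))^2 / (2g) = (199*sin(59°))^2 / (2*9.81) = 1483 m

1483 m


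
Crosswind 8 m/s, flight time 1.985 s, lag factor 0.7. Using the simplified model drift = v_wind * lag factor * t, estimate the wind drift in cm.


drift = v_wind * lag * t = 8 * 0.7 * 1.985 = 11.116 m ≈ 1112 cm

1112 cm


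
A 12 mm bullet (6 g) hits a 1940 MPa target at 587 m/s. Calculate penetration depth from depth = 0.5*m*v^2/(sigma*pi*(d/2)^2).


A = pi*(d/2)^2 = pi*(12/2)^2 = 113.097 mm^2
E = 0.5*m*v^2 = 0.5*0.006*587^2 = 1033.71 J
depth = E/(sigma*A) = 1033.71 J / (1940 MPa * 113.097 mm^2) = 1033.71/(1940 * 113.097) m = 0.00471133 m ≈ 4.711 mm

4.711 mm


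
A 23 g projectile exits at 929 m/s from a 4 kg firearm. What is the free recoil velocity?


v_recoil = m_p * v_p / m_gun = 0.023 * 929 / 4 = 5.342 m/s

5.342 m/s


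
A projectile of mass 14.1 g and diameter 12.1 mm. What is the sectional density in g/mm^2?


SD = m/d^2 = 14.1/12.1^2 = 0.0963 g/mm^2

0.0963 g/mm^2


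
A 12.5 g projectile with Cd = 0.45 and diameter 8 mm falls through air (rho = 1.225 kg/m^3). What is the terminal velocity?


A = pi*(d/2)^2 = pi*(8/2000)^2 = 5.02655e-05 m^2
vt = sqrt(2mg/(Cd*rho*A)) = sqrt(2*0.0125*9.81/(0.45 * 1.225 * 5.02655e-05)) = 94.08 m/s

94.08 m/s


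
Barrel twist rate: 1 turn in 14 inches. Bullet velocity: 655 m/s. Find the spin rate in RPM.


twist_m = 14*0.0254 = 0.3556 m
spin = v/twist = 655/0.3556 = 1841.957 rev/s
RPM = spin*60 = 1841.957*60 ≈ 110517 RPM

110517 RPM


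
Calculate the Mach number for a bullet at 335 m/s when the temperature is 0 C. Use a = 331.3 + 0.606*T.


a = 331.3 + 0.606*(0) = 331.3 m/s
M = v/a = 335/331.3 = 1.011

1.011


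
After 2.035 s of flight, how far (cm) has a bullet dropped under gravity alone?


drop = 0.5*g*t^2 = 0.5*9.81*2.035^2 = 20.3127 m ≈ 2031 cm

2031 cm


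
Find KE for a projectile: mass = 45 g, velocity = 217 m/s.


E = 0.5*m*v^2 = 0.5*0.045*217^2 = 1060 J

1060 J


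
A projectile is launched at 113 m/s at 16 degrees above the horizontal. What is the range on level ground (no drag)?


R = v0^2 * sin(2*theta) / g = 113^2 * sin(2*16°) / 9.81 = 689.8 m

689.8 m


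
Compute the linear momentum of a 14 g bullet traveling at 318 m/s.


p = m*v = 0.014*318 = 4.452 kg·m/s

4.452 kg·m/s


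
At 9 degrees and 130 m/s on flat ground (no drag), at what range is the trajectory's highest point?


R = v0^2*sin(2*theta)/g = 130^2*sin(2*9°)/9.81 = 532.353 m
apex_dist = R/2 = 532.353/2 = 266.2 m

266.2 m


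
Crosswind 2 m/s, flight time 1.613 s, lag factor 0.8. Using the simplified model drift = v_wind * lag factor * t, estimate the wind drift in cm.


drift = v_wind * lag * t = 2 * 0.8 * 1.613 = 2.5808 m ≈ 258.1 cm

258.1 cm


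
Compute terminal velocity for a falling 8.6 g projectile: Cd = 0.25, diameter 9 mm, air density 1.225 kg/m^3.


A = pi*(d/2)^2 = pi*(9/2000)^2 = 6.36173e-05 m^2
vt = sqrt(2mg/(Cd*rho*A)) = sqrt(2*0.0086*9.81/(0.25 * 1.225 * 6.36173e-05)) = 93.06 m/s

93.06 m/s


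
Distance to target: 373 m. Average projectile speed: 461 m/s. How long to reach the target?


t = d/v = 373/461 = 0.8091 s

0.8091 s


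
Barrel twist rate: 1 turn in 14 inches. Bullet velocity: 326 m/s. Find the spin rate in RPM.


twist_m = 14*0.0254 = 0.3556 m
spin = v/twist = 326/0.3556 = 916.7604 rev/s
RPM = spin*60 = 916.7604*60 ≈ 55006 RPM

55006 RPM


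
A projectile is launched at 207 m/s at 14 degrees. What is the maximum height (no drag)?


H = (v0*sin(theta))^2 / (2g) = (207*sin(14°))^2 / (2*9.81) = 127.8 m

127.8 m


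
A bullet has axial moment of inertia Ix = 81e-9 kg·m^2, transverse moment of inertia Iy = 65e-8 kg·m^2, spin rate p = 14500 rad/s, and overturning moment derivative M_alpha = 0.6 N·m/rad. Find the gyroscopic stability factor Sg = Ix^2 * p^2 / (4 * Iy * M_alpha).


Sg = Ix^2 * p^2 / (4 * Iy * M_alpha) = (81e-9)^2 * 14500^2 / (4 * 65e-8 * 0.6) = 0.8843

0.8843


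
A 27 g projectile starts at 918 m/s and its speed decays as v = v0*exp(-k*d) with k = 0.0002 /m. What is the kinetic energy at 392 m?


v = v0*exp(-k*d) = 918*exp(-0.0002*392) = 848.778 m/s
E = 0.5*m*v^2 = 0.5*0.027*848.778^2 = 9726 J

9726 J


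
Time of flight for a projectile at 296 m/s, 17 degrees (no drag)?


T = 2*v0*sin(theta)/g = 2*296*sin(17°)/9.81 = 17.64 s

17.64 s


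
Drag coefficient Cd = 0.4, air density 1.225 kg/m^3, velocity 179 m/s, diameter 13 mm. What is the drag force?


A = pi*(d/2)^2 = pi*(13/2000)^2 = 1.32732e-04 m^2
Fd = 0.5*Cd*rho*A*v^2 = 0.5*0.4*1.225*1.32732e-04*179^2 = 1.042 N

1.042 N


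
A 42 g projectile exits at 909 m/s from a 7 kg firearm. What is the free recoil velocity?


v_recoil = m_p * v_p / m_gun = 0.042 * 909 / 7 = 5.454 m/s

5.454 m/s


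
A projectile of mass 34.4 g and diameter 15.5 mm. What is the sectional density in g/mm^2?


SD = m/d^2 = 34.4/15.5^2 = 0.1432 g/mm^2

0.1432 g/mm^2


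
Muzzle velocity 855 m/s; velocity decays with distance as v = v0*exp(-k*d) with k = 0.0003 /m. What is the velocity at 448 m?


v = v0*exp(-k*d) = 855*exp(-0.0003*448) = 747.5 m/s

747.5 m/s


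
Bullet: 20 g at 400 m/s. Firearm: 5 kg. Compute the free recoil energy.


v_r = m_p*v_p/m_gun = 0.02*400/5 = 1.6 m/s, E_r = 0.5*m_gun*v_r^2 = 0.5*5*1.6^2 = 6.4 J

6.4 J


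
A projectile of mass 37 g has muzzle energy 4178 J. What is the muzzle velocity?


v = sqrt(2*E/m) = sqrt(2*4178/0.037) = 475.2 m/s

475.2 m/s


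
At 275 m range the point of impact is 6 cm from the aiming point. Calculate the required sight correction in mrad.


1 mrad subtends 1 cm per 10 m of range, so adj = error_cm / (dist_m / 10) = 6 / (275/10) = 0.2182 mrad

0.2182 mrad


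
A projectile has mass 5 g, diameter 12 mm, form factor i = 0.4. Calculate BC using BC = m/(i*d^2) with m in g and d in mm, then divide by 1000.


BC = m/(i*d^2*1000) = 5/(0.4 * 12^2 * 1000) = 8.681e-05

8.681e-05


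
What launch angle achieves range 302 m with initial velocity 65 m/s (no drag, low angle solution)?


sin(2*theta) = R*g/v0^2 = 302*9.81/65^2 = 0.701212, theta = arcsin(0.701212)/2 = 22.26°

22.26 degrees


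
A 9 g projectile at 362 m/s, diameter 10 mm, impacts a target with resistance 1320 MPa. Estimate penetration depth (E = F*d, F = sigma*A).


A = pi*(d/2)^2 = pi*(10/2)^2 = 78.5398 mm^2
E = 0.5*m*v^2 = 0.5*0.009*362^2 = 589.698 J
depth = E/(sigma*A) = 589.698 J / (1320 MPa * 78.5398 mm^2) = 589.698/(1320 * 78.5398) m = 0.00568808 m ≈ 5.688 mm

5.688 mm


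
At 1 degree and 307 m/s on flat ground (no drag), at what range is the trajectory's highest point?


R = v0^2*sin(2*theta)/g = 307^2*sin(2*1°)/9.81 = 335.295 m
apex_dist = R/2 = 335.295/2 = 167.6 m

167.6 m


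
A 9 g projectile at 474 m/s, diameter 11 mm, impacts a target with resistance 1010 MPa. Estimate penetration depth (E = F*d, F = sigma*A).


A = pi*(d/2)^2 = pi*(11/2)^2 = 95.0332 mm^2
E = 0.5*m*v^2 = 0.5*0.009*474^2 = 1011.04 J
depth = E/(sigma*A) = 1011.04 J / (1010 MPa * 95.0332 mm^2) = 1011.04/(1010 * 95.0332) m = 0.0105335 m ≈ 10.53 mm

10.53 mm


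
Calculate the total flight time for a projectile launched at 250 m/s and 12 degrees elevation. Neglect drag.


T = 2*v0*sin(theta)/g = 2*250*sin(12°)/9.81 = 10.6 s

10.6 s


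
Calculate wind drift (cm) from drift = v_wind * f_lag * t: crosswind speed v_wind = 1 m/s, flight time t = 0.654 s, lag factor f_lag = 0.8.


drift = v_wind * lag * t = 1 * 0.8 * 0.654 = 0.5232 m ≈ 52.32 cm

52.32 cm


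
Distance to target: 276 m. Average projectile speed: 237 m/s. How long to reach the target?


t = d/v = 276/237 = 1.165 s

1.165 s


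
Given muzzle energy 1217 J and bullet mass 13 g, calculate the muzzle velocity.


v = sqrt(2*E/m) = sqrt(2*1217/0.013) = 432.7 m/s

432.7 m/s


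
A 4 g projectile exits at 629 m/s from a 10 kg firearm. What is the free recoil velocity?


v_recoil = m_p * v_p / m_gun = 0.004 * 629 / 10 = 0.2516 m/s

0.2516 m/s


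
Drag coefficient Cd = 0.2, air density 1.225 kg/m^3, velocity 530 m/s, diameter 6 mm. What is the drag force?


A = pi*(d/2)^2 = pi*(6/2000)^2 = 2.82743e-05 m^2
Fd = 0.5*Cd*rho*A*v^2 = 0.5*0.2*1.225*2.82743e-05*530^2 = 0.9729 N

0.9729 N


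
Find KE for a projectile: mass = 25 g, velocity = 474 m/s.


E = 0.5*m*v^2 = 0.5*0.025*474^2 = 2808 J

2808 J


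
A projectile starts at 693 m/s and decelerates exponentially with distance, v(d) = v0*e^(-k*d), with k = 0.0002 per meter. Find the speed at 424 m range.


v = v0*exp(-k*d) = 693*exp(-0.0002*424) = 636.7 m/s

636.7 m/s


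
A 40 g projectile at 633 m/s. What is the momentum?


p = m*v = 0.04*633 = 25.32 kg·m/s

25.32 kg·m/s


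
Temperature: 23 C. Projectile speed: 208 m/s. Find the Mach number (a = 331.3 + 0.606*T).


a = 331.3 + 0.606*(23) = 345.238 m/s
M = v/a = 208/345.238 = 0.6025

0.6025


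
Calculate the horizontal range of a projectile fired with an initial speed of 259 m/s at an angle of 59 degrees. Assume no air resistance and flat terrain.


R = v0^2 * sin(2*theta) / g = 259^2 * sin(2*59°) / 9.81 = 6038 m

6038 m


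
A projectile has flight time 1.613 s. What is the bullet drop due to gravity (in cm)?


drop = 0.5*g*t^2 = 0.5*9.81*1.613^2 = 12.7617 m ≈ 1276 cm

1276 cm


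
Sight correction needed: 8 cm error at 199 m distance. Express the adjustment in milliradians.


1 mrad subtends 1 cm per 10 m of range, so adj = error_cm / (dist_m / 10) = 8 / (199/10) = 0.402 mrad

0.402 mrad


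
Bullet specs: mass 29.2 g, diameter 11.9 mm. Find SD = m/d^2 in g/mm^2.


SD = m/d^2 = 29.2/11.9^2 = 0.2062 g/mm^2

0.2062 g/mm^2


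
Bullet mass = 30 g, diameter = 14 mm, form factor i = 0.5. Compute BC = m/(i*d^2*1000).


BC = m/(i*d^2*1000) = 30/(0.5 * 14^2 * 1000) = 0.0003061

0.0003061


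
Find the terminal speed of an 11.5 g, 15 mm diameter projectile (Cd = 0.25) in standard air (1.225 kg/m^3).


A = pi*(d/2)^2 = pi*(15/2000)^2 = 1.76715e-04 m^2
vt = sqrt(2mg/(Cd*rho*A)) = sqrt(2*0.0115*9.81/(0.25 * 1.225 * 1.76715e-04)) = 64.57 m/s

64.57 m/s


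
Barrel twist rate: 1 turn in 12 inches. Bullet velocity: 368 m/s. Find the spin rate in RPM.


twist_m = 12*0.0254 = 0.3048 m
spin = v/twist = 368/0.3048 = 1207.349 rev/s
RPM = spin*60 = 1207.349*60 ≈ 72441 RPM

72441 RPM


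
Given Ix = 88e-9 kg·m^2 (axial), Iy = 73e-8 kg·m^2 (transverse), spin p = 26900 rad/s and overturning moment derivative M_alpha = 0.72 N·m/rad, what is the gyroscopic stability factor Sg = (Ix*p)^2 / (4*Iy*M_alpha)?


Sg = Ix^2 * p^2 / (4 * Iy * M_alpha) = (88e-9)^2 * 26900^2 / (4 * 73e-8 * 0.72) = 2.665

2.665


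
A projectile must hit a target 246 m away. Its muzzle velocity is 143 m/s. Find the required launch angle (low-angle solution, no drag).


sin(2*theta) = R*g/v0^2 = 246*9.81/143^2 = 0.118014, theta = arcsin(0.118014)/2 = 3.389°

3.389 degrees


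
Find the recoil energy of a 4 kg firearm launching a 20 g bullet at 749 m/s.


v_r = m_p*v_p/m_gun = 0.02*749/4 = 3.745 m/s, E_r = 0.5*m_gun*v_r^2 = 0.5*4*3.745^2 = 28.05 J

28.05 J


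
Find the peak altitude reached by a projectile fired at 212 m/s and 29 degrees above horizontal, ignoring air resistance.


H = (v0*sin(theta))^2 / (2g) = (212*sin(29°))^2 / (2*9.81) = 538.4 m

538.4 m


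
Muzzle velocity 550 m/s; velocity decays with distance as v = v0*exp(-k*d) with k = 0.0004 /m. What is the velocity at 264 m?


v = v0*exp(-k*d) = 550*exp(-0.0004*264) = 494.9 m/s

494.9 m/s


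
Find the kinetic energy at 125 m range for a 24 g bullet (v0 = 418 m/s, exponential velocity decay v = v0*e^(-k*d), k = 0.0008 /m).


v = v0*exp(-k*d) = 418*exp(-0.0008*125) = 378.222 m/s
E = 0.5*m*v^2 = 0.5*0.024*378.222^2 = 1717 J

1717 J


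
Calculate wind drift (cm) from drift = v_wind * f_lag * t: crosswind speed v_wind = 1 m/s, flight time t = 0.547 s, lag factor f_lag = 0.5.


drift = v_wind * lag * t = 1 * 0.5 * 0.547 = 0.2735 m ≈ 27.35 cm

27.35 cm


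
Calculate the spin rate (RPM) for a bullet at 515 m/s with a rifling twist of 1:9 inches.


twist_m = 9*0.0254 = 0.2286 m
spin = v/twist = 515/0.2286 = 2252.843 rev/s
RPM = spin*60 = 2252.843*60 ≈ 135171 RPM

135171 RPM


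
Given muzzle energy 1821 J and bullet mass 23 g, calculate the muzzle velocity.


v = sqrt(2*E/m) = sqrt(2*1821/0.023) = 397.9 m/s

397.9 m/s


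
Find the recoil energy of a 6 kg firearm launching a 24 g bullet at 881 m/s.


v_r = m_p*v_p/m_gun = 0.024*881/6 = 3.524 m/s, E_r = 0.5*m_gun*v_r^2 = 0.5*6*3.524^2 = 37.26 J

37.26 J


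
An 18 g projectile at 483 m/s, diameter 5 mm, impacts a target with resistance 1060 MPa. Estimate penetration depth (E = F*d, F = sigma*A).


A = pi*(d/2)^2 = pi*(5/2)^2 = 19.635 mm^2
E = 0.5*m*v^2 = 0.5*0.018*483^2 = 2099.6 J
depth = E/(sigma*A) = 2099.6 J / (1060 MPa * 19.635 mm^2) = 2099.6/(1060 * 19.635) m = 0.100879 m ≈ 100.9 mm

100.9 mm


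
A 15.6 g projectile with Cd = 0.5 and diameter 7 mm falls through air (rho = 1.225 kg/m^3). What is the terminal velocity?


A = pi*(d/2)^2 = pi*(7/2000)^2 = 3.84845e-05 m^2
vt = sqrt(2mg/(Cd*rho*A)) = sqrt(2*0.0156*9.81/(0.5 * 1.225 * 3.84845e-05)) = 114 m/s

114 m/s


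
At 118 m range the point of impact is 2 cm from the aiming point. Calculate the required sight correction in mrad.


1 mrad subtends 1 cm per 10 m of range, so adj = error_cm / (dist_m / 10) = 2 / (118/10) = 0.1695 mrad

0.1695 mrad


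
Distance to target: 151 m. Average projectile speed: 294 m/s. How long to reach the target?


t = d/v = 151/294 = 0.5136 s

0.5136 s


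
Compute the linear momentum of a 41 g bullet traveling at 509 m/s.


p = m*v = 0.041*509 = 20.87 kg·m/s

20.87 kg·m/s


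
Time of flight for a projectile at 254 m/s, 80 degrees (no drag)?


T = 2*v0*sin(theta)/g = 2*254*sin(80°)/9.81 = 51 s

51 s


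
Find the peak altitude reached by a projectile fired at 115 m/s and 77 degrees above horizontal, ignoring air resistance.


H = (v0*sin(theta))^2 / (2g) = (115*sin(77°))^2 / (2*9.81) = 639.9 m

639.9 m
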